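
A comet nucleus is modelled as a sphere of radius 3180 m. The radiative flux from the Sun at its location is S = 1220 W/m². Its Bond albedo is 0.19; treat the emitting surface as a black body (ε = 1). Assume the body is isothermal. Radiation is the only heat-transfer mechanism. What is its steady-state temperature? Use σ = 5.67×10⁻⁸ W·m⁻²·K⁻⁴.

At equilibrium, absorbed power = emitted power.
Absorbing cross-section = πr² = 3.177×10⁷ m²; emitting surface = 4πr² = 1.271×10⁸ m² (ratio 4).
(1−a)S·A_cross = εσ·A_surf·T⁴  ⇒  T⁴ = (1−a)S/(4σ).
T⁴ = 0.810·1220/(4·5.67×10⁻⁸) = 4.357×10⁹ K⁴.
T = (4.357×10⁹)^(1/4).

T ≈ 257 K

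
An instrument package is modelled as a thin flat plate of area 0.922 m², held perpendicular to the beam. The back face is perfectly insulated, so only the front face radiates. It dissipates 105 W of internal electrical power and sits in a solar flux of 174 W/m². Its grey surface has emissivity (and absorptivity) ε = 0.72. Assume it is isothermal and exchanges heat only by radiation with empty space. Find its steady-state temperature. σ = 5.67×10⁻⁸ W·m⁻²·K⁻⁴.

T ≈ 277 K

At steady state, absorbed solar power + internal power = radiated power.
Absorbed: α·S·A_cross = 0.72·174·0.9220 = 115.5 W (cross-section A).
Total input = 115.5 + 105 = 220.5 W.
Radiated: εσ·A_surf·T⁴ with A_surf = A = 0.9220 m².
T⁴ = 220.5/(0.72·5.67×10⁻⁸·0.9220) = 5.858×10⁹ K⁴.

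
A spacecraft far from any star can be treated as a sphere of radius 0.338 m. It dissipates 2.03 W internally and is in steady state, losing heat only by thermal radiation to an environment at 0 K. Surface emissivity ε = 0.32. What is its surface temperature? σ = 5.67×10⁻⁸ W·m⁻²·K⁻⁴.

T ≈ 94.0 K

Steady state: internal power = radiated power, P = εσA T⁴.
Radiating area A = 4πr² = 1.436 m².
T⁴ = P/(εσA) = 2.03/(0.32·5.67×10⁻⁸·1.436) = 7.793×10⁷ K⁴.
T = (7.793×10⁷)^(1/4).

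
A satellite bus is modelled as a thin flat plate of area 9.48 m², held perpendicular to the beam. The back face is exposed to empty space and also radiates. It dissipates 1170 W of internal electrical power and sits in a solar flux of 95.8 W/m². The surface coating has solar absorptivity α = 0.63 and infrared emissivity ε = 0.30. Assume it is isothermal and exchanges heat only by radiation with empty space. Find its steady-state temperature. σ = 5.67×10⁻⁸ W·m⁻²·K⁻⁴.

T ≈ 271 K

At steady state, absorbed solar power + internal power = radiated power.
Absorbed: α·S·A_cross = 0.63·95.8·9.480 = 572.2 W (cross-section A).
Total input = 572.2 + 1170 = 1742 W.
Radiated: εσ·A_surf·T⁴ with A_surf = 2A = 18.96 m².
T⁴ = 1742/(0.30·5.67×10⁻⁸·18.96) = 5.402×10⁹ K⁴.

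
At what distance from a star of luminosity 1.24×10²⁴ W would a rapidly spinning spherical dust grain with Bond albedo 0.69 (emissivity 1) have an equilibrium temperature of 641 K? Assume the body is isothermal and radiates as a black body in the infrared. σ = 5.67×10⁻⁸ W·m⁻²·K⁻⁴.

For an isothermal black-emitting sphere, (1−a)S·πr² = σ·4πr²·T⁴ ⇒ S = 4σT⁴/(1−a).
S = 4·5.67×10⁻⁸·(641)⁴/0.310 = 1.235×10⁵ W/m².
Flux falls as S = L/(4πd²), so d = √(L/(4πS)) = √(1.24×10²⁴/(4π·1.235×10⁵)).

d ≈ 8.94×10⁸ m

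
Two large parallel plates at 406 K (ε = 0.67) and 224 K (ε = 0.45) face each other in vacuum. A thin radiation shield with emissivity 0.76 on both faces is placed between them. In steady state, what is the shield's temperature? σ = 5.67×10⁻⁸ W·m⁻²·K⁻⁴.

T_s ≈ 361 K

In steady state the net flux on the hot side equals that on the cold side.
σ(T₁⁴−T_s⁴)/D₁ = σ(T_s⁴−T₂⁴)/D₂, with D₁ = 1/ε₁+1/ε_s−1 = 1.808, D₂ = 1/ε_s+1/ε₂−1 = 2.538.
Solve for T_s⁴: T_s⁴ = (D₂·T₁⁴ + D₁·T₂⁴)/(D₁+D₂) = 1.691×10¹⁰ K⁴.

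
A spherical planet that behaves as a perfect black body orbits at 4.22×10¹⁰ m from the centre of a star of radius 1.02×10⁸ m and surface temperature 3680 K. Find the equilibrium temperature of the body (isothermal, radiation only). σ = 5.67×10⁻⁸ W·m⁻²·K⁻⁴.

The star's surface emits σT_*⁴; at distance d the flux is S = σT_*⁴(R_*/d)².
S = 5.67×10⁻⁸·(3680)⁴·(1.02×10⁸/4.22×10¹⁰)² = 60.75 W/m².
For an isothermal sphere T⁴ = (1−a)S/(4σ) = 2.679×10⁸ K⁴.

T ≈ 128 K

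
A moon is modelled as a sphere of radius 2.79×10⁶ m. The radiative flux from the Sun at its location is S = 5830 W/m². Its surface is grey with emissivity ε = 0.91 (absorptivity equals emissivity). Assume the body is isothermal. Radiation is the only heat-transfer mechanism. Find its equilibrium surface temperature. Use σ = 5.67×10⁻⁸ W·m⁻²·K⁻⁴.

T ≈ 400 K

At equilibrium, absorbed power = emitted power.
Absorbing cross-section = πr² = 2.445×10¹³ m²; emitting surface = 4πr² = 9.782×10¹³ m² (ratio 4).
εS·A_cross = εσ·A_surf·T⁴  ⇒  T⁴ = S/(4σ)   (ε cancels).
T⁴ = 5830/(4·5.67×10⁻⁸) = 2.571×10¹⁰ K⁴.
T = (2.571×10¹⁰)^(1/4).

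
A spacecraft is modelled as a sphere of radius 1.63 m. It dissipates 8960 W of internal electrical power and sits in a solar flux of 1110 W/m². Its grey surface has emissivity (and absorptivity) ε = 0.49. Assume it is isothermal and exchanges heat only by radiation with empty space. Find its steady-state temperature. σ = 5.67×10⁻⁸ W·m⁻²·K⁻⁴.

At steady state, absorbed solar power + internal power = radiated power.
Absorbed: α·S·A_cross = 0.49·1110·8.347 = 4540 W (cross-section πr²).
Total input = 4540 + 8960 = 13500 W.
Radiated: εσ·A_surf·T⁴ with A_surf = 4πr² = 33.39 m².
T⁴ = 13500/(0.49·5.67×10⁻⁸·33.39) = 1.455×10¹⁰ K⁴.

T ≈ 347 K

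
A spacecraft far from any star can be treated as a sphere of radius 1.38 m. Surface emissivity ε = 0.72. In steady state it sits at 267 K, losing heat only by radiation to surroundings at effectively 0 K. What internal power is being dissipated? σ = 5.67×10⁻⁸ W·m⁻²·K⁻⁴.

Steady state: P = εσA T⁴.
A = 4πr² = 23.93 m²; T⁴ = (267)⁴ = 5.082×10⁹ K⁴.
P = 0.72 × 5.67×10⁻⁸ × 23.93 × 5.082×10⁹.

P ≈ 4970 W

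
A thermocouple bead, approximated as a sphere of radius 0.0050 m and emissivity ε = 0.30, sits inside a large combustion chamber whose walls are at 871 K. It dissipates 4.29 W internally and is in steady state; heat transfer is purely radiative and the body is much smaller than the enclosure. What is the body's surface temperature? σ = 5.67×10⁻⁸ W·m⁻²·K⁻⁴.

T ≈ 1080 K

For a small grey body in a large enclosure, net radiated power = εσA(T⁴ − T_w⁴).
Steady state: P = εσA(T⁴ − T_w⁴) with A = 4πr² = 3.142×10⁻⁴ m².
T⁴ = P/(εσA) + T_w⁴ = 4.29/(0.30·5.67×10⁻⁸·3.142×10⁻⁴) + (871)⁴
    = 8.028×10¹¹ + 5.755×10¹¹ = 1.378×10¹² K⁴.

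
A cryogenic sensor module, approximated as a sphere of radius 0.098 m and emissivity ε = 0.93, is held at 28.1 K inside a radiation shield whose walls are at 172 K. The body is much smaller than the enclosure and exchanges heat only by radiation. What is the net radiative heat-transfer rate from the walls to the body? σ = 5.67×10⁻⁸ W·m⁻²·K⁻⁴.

For a small grey body in a large enclosure: P_net = εσA(T_body⁴ − T_wall⁴).
A = 4πr² = 0.1207 m²; T_body⁴ − T_wall⁴ = 6.235×10⁵ − 8.752×10⁸ = -8.746×10⁸ K⁴.
|P_net| = 0.93·5.67×10⁻⁸·0.1207·8.746×10⁸.

P_net ≈ 5.57 W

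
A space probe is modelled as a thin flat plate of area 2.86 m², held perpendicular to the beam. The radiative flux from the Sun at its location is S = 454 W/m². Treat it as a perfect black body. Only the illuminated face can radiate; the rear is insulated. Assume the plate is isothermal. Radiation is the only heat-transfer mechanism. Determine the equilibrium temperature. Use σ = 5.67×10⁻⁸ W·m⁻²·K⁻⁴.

At equilibrium, absorbed power = emitted power.
Absorbing cross-section = A = 2.860 m²; emitting surface = A = 2.860 m² (ratio 1).
S·A_cross = εσ·A_surf·T⁴  ⇒  T⁴ = S/(1σ).
T⁴ = 1.00·454/(1·5.67×10⁻⁸) = 8.007×10⁹ K⁴.
T = (8.007×10⁹)^(1/4).

T ≈ 299 K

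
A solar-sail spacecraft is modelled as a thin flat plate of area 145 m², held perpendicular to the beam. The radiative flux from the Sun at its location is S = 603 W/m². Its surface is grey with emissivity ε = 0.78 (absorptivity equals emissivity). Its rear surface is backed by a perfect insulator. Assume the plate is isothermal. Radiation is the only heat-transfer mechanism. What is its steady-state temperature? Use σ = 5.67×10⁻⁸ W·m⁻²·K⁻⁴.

At equilibrium, absorbed power = emitted power.
Absorbing cross-section = A = 145.0 m²; emitting surface = A = 145.0 m² (ratio 1).
εS·A_cross = εσ·A_surf·T⁴  ⇒  T⁴ = S/(1σ)   (ε cancels).
T⁴ = 603/(1·5.67×10⁻⁸) = 1.063×10¹⁰ K⁴.
T = (1.063×10¹⁰)^(1/4).

T ≈ 321 K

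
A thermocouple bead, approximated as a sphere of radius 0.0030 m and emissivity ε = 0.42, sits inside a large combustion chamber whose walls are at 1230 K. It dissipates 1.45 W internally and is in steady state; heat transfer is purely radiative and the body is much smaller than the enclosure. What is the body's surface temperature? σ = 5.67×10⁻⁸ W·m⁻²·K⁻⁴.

For a small grey body in a large enclosure, net radiated power = εσA(T⁴ − T_w⁴).
Steady state: P = εσA(T⁴ − T_w⁴) with A = 4πr² = 1.131×10⁻⁴ m².
T⁴ = P/(εσA) + T_w⁴ = 1.45/(0.42·5.67×10⁻⁸·1.131×10⁻⁴) + (1230)⁴
    = 5.384×10¹¹ + 2.289×10¹² = 2.827×10¹² K⁴.

T ≈ 1300 K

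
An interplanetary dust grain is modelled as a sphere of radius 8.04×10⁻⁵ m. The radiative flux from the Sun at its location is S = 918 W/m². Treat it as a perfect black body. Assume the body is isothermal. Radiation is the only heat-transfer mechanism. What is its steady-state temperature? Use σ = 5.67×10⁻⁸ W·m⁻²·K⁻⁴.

At equilibrium, absorbed power = emitted power.
Absorbing cross-section = πr² = 2.031×10⁻⁸ m²; emitting surface = 4πr² = 8.123×10⁻⁸ m² (ratio 4).
S·A_cross = εσ·A_surf·T⁴  ⇒  T⁴ = S/(4σ).
T⁴ = 1.00·918/(4·5.67×10⁻⁸) = 4.048×10⁹ K⁴.
T = (4.048×10⁹)^(1/4).

T ≈ 252 K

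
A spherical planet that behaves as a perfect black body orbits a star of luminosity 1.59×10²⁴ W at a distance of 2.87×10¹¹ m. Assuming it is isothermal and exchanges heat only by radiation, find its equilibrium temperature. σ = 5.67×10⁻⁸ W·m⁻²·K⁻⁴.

First find the stellar flux at distance d: S = L/(4πd²) = 1.59×10²⁴/(4π·(2.87×10¹¹)²) = 1.536 W/m².
For an isothermal sphere, absorbed (1−a)S·πr² = emitted σ·4πr²·T⁴, so T⁴ = (1−a)S/(4σ).
T⁴ = 1.00·1.536/(4·5.67×10⁻⁸) = 6.773×10⁶ K⁴.

T ≈ 51.0 K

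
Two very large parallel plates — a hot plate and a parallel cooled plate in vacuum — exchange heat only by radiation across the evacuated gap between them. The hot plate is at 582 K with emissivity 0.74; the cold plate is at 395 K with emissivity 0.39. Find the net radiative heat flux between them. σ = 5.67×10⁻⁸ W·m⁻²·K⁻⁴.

q ≈ 1760 W/m²

For two infinite grey parallel plates, q = σ(T₁⁴ − T₂⁴)/(1/ε₁ + 1/ε₂ − 1).
T₁⁴ − T₂⁴ = 1.147×10¹¹ − 2.434×10¹⁰ = 9.039×10¹⁰ K⁴.
1/ε₁ + 1/ε₂ − 1 = 1.351 + 2.564 − 1 = 2.915.
q = 5.67×10⁻⁸ × 9.039×10¹⁰ / 2.915.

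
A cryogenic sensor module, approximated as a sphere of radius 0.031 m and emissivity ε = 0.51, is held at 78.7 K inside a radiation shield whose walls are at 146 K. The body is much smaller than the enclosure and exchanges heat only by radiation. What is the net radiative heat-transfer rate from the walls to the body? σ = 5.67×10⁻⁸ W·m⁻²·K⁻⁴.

For a small grey body in a large enclosure: P_net = εσA(T_body⁴ − T_wall⁴).
A = 4πr² = 0.01208 m²; T_body⁴ − T_wall⁴ = 3.836×10⁷ − 4.544×10⁸ = -4.160×10⁸ K⁴.
|P_net| = 0.51·5.67×10⁻⁸·0.01208·4.160×10⁸.

P_net ≈ 0.145 W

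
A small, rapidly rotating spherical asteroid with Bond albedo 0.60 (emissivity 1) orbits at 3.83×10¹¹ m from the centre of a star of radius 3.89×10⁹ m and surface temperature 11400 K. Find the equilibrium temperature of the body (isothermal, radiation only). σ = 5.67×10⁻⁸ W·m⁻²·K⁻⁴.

The star's surface emits σT_*⁴; at distance d the flux is S = σT_*⁴(R_*/d)².
S = 5.67×10⁻⁸·(11400)⁴·(3.89×10⁹/3.83×10¹¹)² = 98790 W/m².
For an isothermal sphere T⁴ = (1−a)S/(4σ) = 1.742×10¹¹ K⁴.

T ≈ 646 K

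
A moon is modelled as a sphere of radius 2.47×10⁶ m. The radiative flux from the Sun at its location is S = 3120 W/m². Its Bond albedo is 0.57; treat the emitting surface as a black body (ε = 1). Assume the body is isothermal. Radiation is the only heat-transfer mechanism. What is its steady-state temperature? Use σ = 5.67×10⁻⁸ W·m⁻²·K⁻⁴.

T ≈ 277 K

At equilibrium, absorbed power = emitted power.
Absorbing cross-section = πr² = 1.917×10¹³ m²; emitting surface = 4πr² = 7.667×10¹³ m² (ratio 4).
(1−a)S·A_cross = εσ·A_surf·T⁴  ⇒  T⁴ = (1−a)S/(4σ).
T⁴ = 0.430·3120/(4·5.67×10⁻⁸) = 5.915×10⁹ K⁴.
T = (5.915×10⁹)^(1/4).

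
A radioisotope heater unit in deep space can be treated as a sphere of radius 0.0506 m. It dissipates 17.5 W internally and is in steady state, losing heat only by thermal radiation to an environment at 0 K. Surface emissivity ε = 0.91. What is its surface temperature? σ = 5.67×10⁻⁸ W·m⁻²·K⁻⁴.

T ≈ 320 K

Steady state: internal power = radiated power, P = εσA T⁴.
Radiating area A = 4πr² = 0.03217 m².
T⁴ = P/(εσA) = 17.5/(0.91·5.67×10⁻⁸·0.03217) = 1.054×10¹⁰ K⁴.
T = (1.054×10¹⁰)^(1/4).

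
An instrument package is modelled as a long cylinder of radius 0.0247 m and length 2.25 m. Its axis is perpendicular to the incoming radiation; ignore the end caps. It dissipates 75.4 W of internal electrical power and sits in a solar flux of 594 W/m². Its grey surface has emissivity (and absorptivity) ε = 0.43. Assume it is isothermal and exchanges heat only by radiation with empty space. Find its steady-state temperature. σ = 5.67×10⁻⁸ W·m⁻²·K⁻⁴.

T ≈ 332 K

At steady state, absorbed solar power + internal power = radiated power.
Absorbed: α·S·A_cross = 0.43·594·0.1111 = 28.39 W (cross-section 2rL).
Total input = 28.39 + 75.4 = 103.8 W.
Radiated: εσ·A_surf·T⁴ with A_surf = 2πrL = 0.3492 m².
T⁴ = 103.8/(0.43·5.67×10⁻⁸·0.3492) = 1.219×10¹⁰ K⁴.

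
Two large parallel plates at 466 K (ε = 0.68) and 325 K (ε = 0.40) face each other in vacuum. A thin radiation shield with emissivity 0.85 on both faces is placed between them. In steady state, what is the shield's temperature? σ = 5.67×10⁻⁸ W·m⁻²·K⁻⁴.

In steady state the net flux on the hot side equals that on the cold side.
σ(T₁⁴−T_s⁴)/D₁ = σ(T_s⁴−T₂⁴)/D₂, with D₁ = 1/ε₁+1/ε_s−1 = 1.647, D₂ = 1/ε_s+1/ε₂−1 = 2.676.
Solve for T_s⁴: T_s⁴ = (D₂·T₁⁴ + D₁·T₂⁴)/(D₁+D₂) = 3.344×10¹⁰ K⁴.

T_s ≈ 428 K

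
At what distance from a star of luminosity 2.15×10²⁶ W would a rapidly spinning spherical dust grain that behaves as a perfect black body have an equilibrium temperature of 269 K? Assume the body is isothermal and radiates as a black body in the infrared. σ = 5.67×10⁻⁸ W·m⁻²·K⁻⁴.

d ≈ 1.20×10¹¹ m

For an isothermal black-emitting sphere, (1−a)S·πr² = σ·4πr²·T⁴ ⇒ S = 4σT⁴/(1−a).
S = 4·5.67×10⁻⁸·(269)⁴/1.00 = 1188 W/m².
Flux falls as S = L/(4πd²), so d = √(L/(4πS)) = √(2.15×10²⁶/(4π·1188)).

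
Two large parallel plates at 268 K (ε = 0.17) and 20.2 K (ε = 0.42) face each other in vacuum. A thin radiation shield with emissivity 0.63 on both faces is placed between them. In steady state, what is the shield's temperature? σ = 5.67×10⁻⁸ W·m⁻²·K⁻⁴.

In steady state the net flux on the hot side equals that on the cold side.
σ(T₁⁴−T_s⁴)/D₁ = σ(T_s⁴−T₂⁴)/D₂, with D₁ = 1/ε₁+1/ε_s−1 = 6.470, D₂ = 1/ε_s+1/ε₂−1 = 2.968.
Solve for T_s⁴: T_s⁴ = (D₂·T₁⁴ + D₁·T₂⁴)/(D₁+D₂) = 1.623×10⁹ K⁴.

T_s ≈ 201 K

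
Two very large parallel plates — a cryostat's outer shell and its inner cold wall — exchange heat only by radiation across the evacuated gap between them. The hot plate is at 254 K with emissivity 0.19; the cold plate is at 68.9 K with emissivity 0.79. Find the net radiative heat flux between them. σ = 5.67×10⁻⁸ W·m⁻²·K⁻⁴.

q ≈ 42.5 W/m²

For two infinite grey parallel plates, q = σ(T₁⁴ − T₂⁴)/(1/ε₁ + 1/ε₂ − 1).
T₁⁴ − T₂⁴ = 4.162×10⁹ − 2.254×10⁷ = 4.140×10⁹ K⁴.
1/ε₁ + 1/ε₂ − 1 = 5.263 + 1.266 − 1 = 5.529.
q = 5.67×10⁻⁸ × 4.140×10⁹ / 5.529.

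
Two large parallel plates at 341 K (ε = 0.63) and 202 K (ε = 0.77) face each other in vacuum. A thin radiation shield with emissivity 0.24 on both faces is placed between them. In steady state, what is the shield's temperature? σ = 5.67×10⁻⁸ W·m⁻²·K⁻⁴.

In steady state the net flux on the hot side equals that on the cold side.
σ(T₁⁴−T_s⁴)/D₁ = σ(T_s⁴−T₂⁴)/D₂, with D₁ = 1/ε₁+1/ε_s−1 = 4.754, D₂ = 1/ε_s+1/ε₂−1 = 4.465.
Solve for T_s⁴: T_s⁴ = (D₂·T₁⁴ + D₁·T₂⁴)/(D₁+D₂) = 7.408×10⁹ K⁴.

T_s ≈ 293 K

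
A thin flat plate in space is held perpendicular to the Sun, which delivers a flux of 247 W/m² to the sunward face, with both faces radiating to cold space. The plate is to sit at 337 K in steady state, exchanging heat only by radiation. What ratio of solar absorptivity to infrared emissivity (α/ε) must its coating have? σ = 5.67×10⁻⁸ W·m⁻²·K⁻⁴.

α/ε ≈ 5.92

Balance: αS·A = εσ·2A·T⁴ ⇒ α/ε = 2σT⁴/S.
α/ε = 2·5.67×10⁻⁸·(337)⁴/247 = 2·5.67×10⁻⁸·1.290×10¹⁰/247.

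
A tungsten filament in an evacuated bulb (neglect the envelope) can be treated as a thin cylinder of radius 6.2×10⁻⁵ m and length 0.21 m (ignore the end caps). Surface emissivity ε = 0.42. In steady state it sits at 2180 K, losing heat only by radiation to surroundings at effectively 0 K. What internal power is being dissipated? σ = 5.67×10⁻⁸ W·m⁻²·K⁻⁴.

Steady state: P = εσA T⁴.
A = 2πrL = 8.181×10⁻⁵ m²; T⁴ = (2180)⁴ = 2.259×10¹³ K⁴.
P = 0.42 × 5.67×10⁻⁸ × 8.181×10⁻⁵ × 2.259×10¹³.

P ≈ 44.0 W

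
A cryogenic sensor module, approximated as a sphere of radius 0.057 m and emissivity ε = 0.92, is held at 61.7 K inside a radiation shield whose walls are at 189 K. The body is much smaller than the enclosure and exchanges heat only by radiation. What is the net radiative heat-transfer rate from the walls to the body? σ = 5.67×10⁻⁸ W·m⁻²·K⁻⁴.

For a small grey body in a large enclosure: P_net = εσA(T_body⁴ − T_wall⁴).
A = 4πr² = 0.04083 m²; T_body⁴ − T_wall⁴ = 1.449×10⁷ − 1.276×10⁹ = -1.261×10⁹ K⁴.
|P_net| = 0.92·5.67×10⁻⁸·0.04083·1.261×10⁹.

P_net ≈ 2.69 W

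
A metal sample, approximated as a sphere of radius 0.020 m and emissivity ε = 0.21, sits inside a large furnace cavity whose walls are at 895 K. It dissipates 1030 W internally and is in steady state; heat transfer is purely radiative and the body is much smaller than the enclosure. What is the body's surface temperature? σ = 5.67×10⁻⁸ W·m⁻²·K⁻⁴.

For a small grey body in a large enclosure, net radiated power = εσA(T⁴ − T_w⁴).
Steady state: P = εσA(T⁴ − T_w⁴) with A = 4πr² = 0.005027 m².
T⁴ = P/(εσA) + T_w⁴ = 1030/(0.21·5.67×10⁻⁸·0.005027) + (895)⁴
    = 1.721×10¹³ + 6.416×10¹¹ = 1.785×10¹³ K⁴.

T ≈ 2060 K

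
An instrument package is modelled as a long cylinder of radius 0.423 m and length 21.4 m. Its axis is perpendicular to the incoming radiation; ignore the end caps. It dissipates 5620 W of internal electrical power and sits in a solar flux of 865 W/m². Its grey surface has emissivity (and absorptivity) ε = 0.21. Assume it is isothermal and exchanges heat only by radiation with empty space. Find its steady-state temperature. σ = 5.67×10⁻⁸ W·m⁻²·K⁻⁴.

At steady state, absorbed solar power + internal power = radiated power.
Absorbed: α·S·A_cross = 0.21·865·18.10 = 3289 W (cross-section 2rL).
Total input = 3289 + 5620 = 8909 W.
Radiated: εσ·A_surf·T⁴ with A_surf = 2πrL = 56.88 m².
T⁴ = 8909/(0.21·5.67×10⁻⁸·56.88) = 1.315×10¹⁰ K⁴.

T ≈ 339 K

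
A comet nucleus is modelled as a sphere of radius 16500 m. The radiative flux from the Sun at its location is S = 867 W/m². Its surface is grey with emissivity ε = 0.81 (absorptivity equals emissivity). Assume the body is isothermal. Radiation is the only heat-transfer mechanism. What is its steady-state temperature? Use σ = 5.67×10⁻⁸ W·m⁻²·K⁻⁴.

At equilibrium, absorbed power = emitted power.
Absorbing cross-section = πr² = 8.553×10⁸ m²; emitting surface = 4πr² = 3.421×10⁹ m² (ratio 4).
εS·A_cross = εσ·A_surf·T⁴  ⇒  T⁴ = S/(4σ)   (ε cancels).
T⁴ = 867/(4·5.67×10⁻⁸) = 3.823×10⁹ K⁴.
T = (3.823×10⁹)^(1/4).

T ≈ 249 K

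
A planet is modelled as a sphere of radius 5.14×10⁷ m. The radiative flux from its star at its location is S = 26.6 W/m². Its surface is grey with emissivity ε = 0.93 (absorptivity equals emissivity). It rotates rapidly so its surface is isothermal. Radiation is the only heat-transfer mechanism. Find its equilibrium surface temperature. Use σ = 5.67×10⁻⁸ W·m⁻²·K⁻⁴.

T ≈ 104 K

At equilibrium, absorbed power = emitted power.
Absorbing cross-section = πr² = 8.300×10¹⁵ m²; emitting surface = 4πr² = 3.320×10¹⁶ m² (ratio 4).
εS·A_cross = εσ·A_surf·T⁴  ⇒  T⁴ = S/(4σ)   (ε cancels).
T⁴ = 26.6/(4·5.67×10⁻⁸) = 1.173×10⁸ K⁴.
T = (1.173×10⁸)^(1/4).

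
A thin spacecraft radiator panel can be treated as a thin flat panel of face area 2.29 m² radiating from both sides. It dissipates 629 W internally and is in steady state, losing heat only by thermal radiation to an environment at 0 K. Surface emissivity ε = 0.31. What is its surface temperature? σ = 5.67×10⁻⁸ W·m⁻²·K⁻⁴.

T ≈ 297 K

Steady state: internal power = radiated power, P = εσA T⁴.
Radiating area A = 2·2.29 = 4.580 m².
T⁴ = P/(εσA) = 629/(0.31·5.67×10⁻⁸·4.580) = 7.813×10⁹ K⁴.
T = (7.813×10⁹)^(1/4).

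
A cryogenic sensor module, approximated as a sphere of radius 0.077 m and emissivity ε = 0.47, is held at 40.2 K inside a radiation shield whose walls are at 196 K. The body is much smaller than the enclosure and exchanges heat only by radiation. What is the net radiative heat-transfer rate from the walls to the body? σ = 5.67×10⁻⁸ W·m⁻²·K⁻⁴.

For a small grey body in a large enclosure: P_net = εσA(T_body⁴ − T_wall⁴).
A = 4πr² = 0.07451 m²; T_body⁴ − T_wall⁴ = 2.612×10⁶ − 1.476×10⁹ = -1.473×10⁹ K⁴.
|P_net| = 0.47·5.67×10⁻⁸·0.07451·1.473×10⁹.

P_net ≈ 2.93 W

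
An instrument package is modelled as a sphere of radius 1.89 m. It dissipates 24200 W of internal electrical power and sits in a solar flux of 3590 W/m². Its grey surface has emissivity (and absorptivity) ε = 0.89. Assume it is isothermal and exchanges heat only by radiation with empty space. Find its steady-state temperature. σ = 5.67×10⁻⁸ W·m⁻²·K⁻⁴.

T ≈ 404 K

At steady state, absorbed solar power + internal power = radiated power.
Absorbed: α·S·A_cross = 0.89·3590·11.22 = 35860 W (cross-section πr²).
Total input = 35860 + 24200 = 60060 W.
Radiated: εσ·A_surf·T⁴ with A_surf = 4πr² = 44.89 m².
T⁴ = 60060/(0.89·5.67×10⁻⁸·44.89) = 2.651×10¹⁰ K⁴.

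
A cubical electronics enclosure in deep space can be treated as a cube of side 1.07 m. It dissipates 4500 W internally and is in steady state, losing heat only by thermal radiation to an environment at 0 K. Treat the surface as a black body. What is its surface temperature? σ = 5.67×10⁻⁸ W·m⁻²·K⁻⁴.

Steady state: internal power = radiated power, P = εσA T⁴.
Radiating area A = 6L² = 6.869 m².
T⁴ = P/(εσA) = 4500/(1.0·5.67×10⁻⁸·6.869) = 1.155×10¹⁰ K⁴.
T = (1.155×10¹⁰)^(1/4).

T ≈ 328 K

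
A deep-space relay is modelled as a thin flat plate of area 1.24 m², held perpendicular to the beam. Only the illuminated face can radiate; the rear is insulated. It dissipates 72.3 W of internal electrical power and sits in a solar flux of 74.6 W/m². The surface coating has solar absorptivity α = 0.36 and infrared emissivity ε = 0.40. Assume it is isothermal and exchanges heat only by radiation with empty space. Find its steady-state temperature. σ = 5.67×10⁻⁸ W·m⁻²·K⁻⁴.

At steady state, absorbed solar power + internal power = radiated power.
Absorbed: α·S·A_cross = 0.36·74.6·1.240 = 33.30 W (cross-section A).
Total input = 33.30 + 72.3 = 105.6 W.
Radiated: εσ·A_surf·T⁴ with A_surf = A = 1.240 m².
T⁴ = 105.6/(0.40·5.67×10⁻⁸·1.240) = 3.755×10⁹ K⁴.

T ≈ 248 K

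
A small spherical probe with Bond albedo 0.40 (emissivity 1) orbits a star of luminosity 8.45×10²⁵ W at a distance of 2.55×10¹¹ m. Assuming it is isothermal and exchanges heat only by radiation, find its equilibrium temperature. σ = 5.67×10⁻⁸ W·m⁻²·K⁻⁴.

T ≈ 129 K

First find the stellar flux at distance d: S = L/(4πd²) = 8.45×10²⁵/(4π·(2.55×10¹¹)²) = 103.4 W/m².
For an isothermal sphere, absorbed (1−a)S·πr² = emitted σ·4πr²·T⁴, so T⁴ = (1−a)S/(4σ).
T⁴ = 0.600·103.4/(4·5.67×10⁻⁸) = 2.736×10⁸ K⁴.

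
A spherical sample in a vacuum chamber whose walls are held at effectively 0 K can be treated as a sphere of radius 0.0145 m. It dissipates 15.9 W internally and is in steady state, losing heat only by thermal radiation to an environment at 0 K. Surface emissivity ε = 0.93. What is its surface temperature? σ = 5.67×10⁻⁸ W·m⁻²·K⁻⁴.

Steady state: internal power = radiated power, P = εσA T⁴.
Radiating area A = 4πr² = 0.002642 m².
T⁴ = P/(εσA) = 15.9/(0.93·5.67×10⁻⁸·0.002642) = 1.141×10¹¹ K⁴.
T = (1.141×10¹¹)^(1/4).

T ≈ 581 K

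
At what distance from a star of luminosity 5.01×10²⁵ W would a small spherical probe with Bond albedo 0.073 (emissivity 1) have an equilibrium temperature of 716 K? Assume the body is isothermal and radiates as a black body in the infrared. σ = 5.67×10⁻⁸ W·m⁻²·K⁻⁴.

For an isothermal black-emitting sphere, (1−a)S·πr² = σ·4πr²·T⁴ ⇒ S = 4σT⁴/(1−a).
S = 4·5.67×10⁻⁸·(716)⁴/0.927 = 64300 W/m².
Flux falls as S = L/(4πd²), so d = √(L/(4πS)) = √(5.01×10²⁵/(4π·64300)).

d ≈ 7.87×10⁹ m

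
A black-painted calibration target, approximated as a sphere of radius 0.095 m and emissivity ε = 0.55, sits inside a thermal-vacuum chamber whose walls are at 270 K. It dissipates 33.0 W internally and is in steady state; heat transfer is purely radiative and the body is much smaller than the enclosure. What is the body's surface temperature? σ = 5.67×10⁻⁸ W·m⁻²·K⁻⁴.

T ≈ 348 K

For a small grey body in a large enclosure, net radiated power = εσA(T⁴ − T_w⁴).
Steady state: P = εσA(T⁴ − T_w⁴) with A = 4πr² = 0.1134 m².
T⁴ = P/(εσA) + T_w⁴ = 33.0/(0.55·5.67×10⁻⁸·0.1134) + (270)⁴
    = 9.331×10⁹ + 5.314×10⁹ = 1.465×10¹⁰ K⁴.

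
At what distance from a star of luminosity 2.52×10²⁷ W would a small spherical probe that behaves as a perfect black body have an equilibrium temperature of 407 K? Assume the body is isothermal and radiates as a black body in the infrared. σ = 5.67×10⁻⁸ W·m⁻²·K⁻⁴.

d ≈ 1.80×10¹¹ m

For an isothermal black-emitting sphere, (1−a)S·πr² = σ·4πr²·T⁴ ⇒ S = 4σT⁴/(1−a).
S = 4·5.67×10⁻⁸·(407)⁴/1.00 = 6223 W/m².
Flux falls as S = L/(4πd²), so d = √(L/(4πS)) = √(2.52×10²⁷/(4π·6223)).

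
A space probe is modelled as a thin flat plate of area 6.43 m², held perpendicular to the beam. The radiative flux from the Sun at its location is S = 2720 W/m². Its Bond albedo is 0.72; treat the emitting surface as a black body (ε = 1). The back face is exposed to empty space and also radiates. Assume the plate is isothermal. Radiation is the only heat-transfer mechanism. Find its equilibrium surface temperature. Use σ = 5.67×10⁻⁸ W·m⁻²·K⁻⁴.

T ≈ 286 K

At equilibrium, absorbed power = emitted power.
Absorbing cross-section = A = 6.430 m²; emitting surface = 2A = 12.86 m² (ratio 2).
(1−a)S·A_cross = εσ·A_surf·T⁴  ⇒  T⁴ = (1−a)S/(2σ).
T⁴ = 0.280·2720/(2·5.67×10⁻⁸) = 6.716×10⁹ K⁴.
T = (6.716×10⁹)^(1/4).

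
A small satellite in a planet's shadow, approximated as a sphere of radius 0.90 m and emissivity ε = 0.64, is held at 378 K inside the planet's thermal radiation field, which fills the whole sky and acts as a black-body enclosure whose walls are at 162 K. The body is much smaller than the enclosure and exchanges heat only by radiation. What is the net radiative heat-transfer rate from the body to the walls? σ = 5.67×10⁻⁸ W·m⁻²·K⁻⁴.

For a small grey body in a large enclosure: P_net = εσA(T_body⁴ − T_wall⁴).
A = 4πr² = 10.18 m²; T_body⁴ − T_wall⁴ = 2.042×10¹⁰ − 6.887×10⁸ = 1.973×10¹⁰ K⁴.
|P_net| = 0.64·5.67×10⁻⁸·10.18·1.973×10¹⁰.

P_net ≈ 7290 W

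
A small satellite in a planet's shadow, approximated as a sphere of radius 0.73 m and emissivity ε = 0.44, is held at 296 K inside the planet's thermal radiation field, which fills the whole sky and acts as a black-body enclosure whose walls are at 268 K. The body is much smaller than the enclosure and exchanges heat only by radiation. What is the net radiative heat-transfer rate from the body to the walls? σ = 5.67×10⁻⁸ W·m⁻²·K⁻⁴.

P_net ≈ 421 W

For a small grey body in a large enclosure: P_net = εσA(T_body⁴ − T_wall⁴).
A = 4πr² = 6.697 m²; T_body⁴ − T_wall⁴ = 7.677×10⁹ − 5.159×10⁹ = 2.518×10⁹ K⁴.
|P_net| = 0.44·5.67×10⁻⁸·6.697·2.518×10⁹.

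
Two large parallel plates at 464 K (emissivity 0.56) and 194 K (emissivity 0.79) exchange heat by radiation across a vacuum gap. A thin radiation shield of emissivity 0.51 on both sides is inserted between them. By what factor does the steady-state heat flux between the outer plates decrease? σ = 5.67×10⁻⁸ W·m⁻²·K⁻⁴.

factor ≈ 2.42

Without shield: q₀ = σΔ(T⁴)/(1/ε₁+1/ε₂−1) with denominator 2.052.
With shield the two gaps are in series; the resistances add: (1/ε₁+1/ε_s−1)+(1/ε_s+1/ε₂−1) = 2.746+2.227 = 4.973.
Heat-flux ratio q₀/q = 4.973/2.052.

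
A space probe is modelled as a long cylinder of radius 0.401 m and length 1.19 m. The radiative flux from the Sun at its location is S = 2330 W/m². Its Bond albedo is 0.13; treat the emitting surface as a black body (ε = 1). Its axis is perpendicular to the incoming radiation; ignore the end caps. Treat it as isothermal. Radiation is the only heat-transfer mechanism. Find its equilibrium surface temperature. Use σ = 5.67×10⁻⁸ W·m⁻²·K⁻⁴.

At equilibrium, absorbed power = emitted power.
Absorbing cross-section = 2rL = 0.9544 m²; emitting surface = 2πrL = 2.998 m² (ratio π).
(1−a)S·A_cross = εσ·A_surf·T⁴  ⇒  T⁴ = (1−a)S/(πσ).
T⁴ = 0.870·2330/(π·5.67×10⁻⁸) = 1.138×10¹⁰ K⁴.
T = (1.138×10¹⁰)^(1/4).

T ≈ 327 K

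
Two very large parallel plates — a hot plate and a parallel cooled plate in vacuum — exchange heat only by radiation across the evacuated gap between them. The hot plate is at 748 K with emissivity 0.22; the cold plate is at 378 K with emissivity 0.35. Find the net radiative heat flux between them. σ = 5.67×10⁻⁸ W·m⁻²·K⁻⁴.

q ≈ 2590 W/m²

For two infinite grey parallel plates, q = σ(T₁⁴ − T₂⁴)/(1/ε₁ + 1/ε₂ − 1).
T₁⁴ − T₂⁴ = 3.130×10¹¹ − 2.042×10¹⁰ = 2.926×10¹¹ K⁴.
1/ε₁ + 1/ε₂ − 1 = 4.545 + 2.857 − 1 = 6.403.
q = 5.67×10⁻⁸ × 2.926×10¹¹ / 6.403.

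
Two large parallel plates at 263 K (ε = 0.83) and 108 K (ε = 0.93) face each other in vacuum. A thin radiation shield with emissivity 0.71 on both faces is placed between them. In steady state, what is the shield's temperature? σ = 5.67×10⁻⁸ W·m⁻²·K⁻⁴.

T_s ≈ 220 K

In steady state the net flux on the hot side equals that on the cold side.
σ(T₁⁴−T_s⁴)/D₁ = σ(T_s⁴−T₂⁴)/D₂, with D₁ = 1/ε₁+1/ε_s−1 = 1.613, D₂ = 1/ε_s+1/ε₂−1 = 1.484.
Solve for T_s⁴: T_s⁴ = (D₂·T₁⁴ + D₁·T₂⁴)/(D₁+D₂) = 2.363×10⁹ K⁴.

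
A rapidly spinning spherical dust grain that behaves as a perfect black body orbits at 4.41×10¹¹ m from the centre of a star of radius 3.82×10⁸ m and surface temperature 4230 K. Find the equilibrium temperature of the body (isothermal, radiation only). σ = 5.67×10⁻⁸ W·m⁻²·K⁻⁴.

T ≈ 88.0 K

The star's surface emits σT_*⁴; at distance d the flux is S = σT_*⁴(R_*/d)².
S = 5.67×10⁻⁸·(4230)⁴·(3.82×10⁸/4.41×10¹¹)² = 13.62 W/m².
For an isothermal sphere T⁴ = (1−a)S/(4σ) = 6.006×10⁷ K⁴.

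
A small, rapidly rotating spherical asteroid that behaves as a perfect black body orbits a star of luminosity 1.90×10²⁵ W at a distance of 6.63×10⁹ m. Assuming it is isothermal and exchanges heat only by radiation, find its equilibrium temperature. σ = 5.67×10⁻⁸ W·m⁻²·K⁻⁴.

T ≈ 624 K

First find the stellar flux at distance d: S = L/(4πd²) = 1.90×10²⁵/(4π·(6.63×10⁹)²) = 34400 W/m².
For an isothermal sphere, absorbed (1−a)S·πr² = emitted σ·4πr²·T⁴, so T⁴ = (1−a)S/(4σ).
T⁴ = 1.00·34400/(4·5.67×10⁻⁸) = 1.517×10¹¹ K⁴.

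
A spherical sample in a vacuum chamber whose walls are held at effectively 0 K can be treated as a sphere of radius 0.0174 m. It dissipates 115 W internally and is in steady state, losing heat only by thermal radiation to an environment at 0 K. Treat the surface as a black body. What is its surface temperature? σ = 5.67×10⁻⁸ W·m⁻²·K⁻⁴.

T ≈ 854 K

Steady state: internal power = radiated power, P = εσA T⁴.
Radiating area A = 4πr² = 0.003805 m².
T⁴ = P/(εσA) = 115/(1.0·5.67×10⁻⁸·0.003805) = 5.331×10¹¹ K⁴.
T = (5.331×10¹¹)^(1/4).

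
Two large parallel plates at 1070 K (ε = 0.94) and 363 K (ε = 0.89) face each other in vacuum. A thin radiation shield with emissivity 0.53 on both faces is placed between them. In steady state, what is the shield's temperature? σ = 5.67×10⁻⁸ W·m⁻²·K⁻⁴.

In steady state the net flux on the hot side equals that on the cold side.
σ(T₁⁴−T_s⁴)/D₁ = σ(T_s⁴−T₂⁴)/D₂, with D₁ = 1/ε₁+1/ε_s−1 = 1.951, D₂ = 1/ε_s+1/ε₂−1 = 2.010.
Solve for T_s⁴: T_s⁴ = (D₂·T₁⁴ + D₁·T₂⁴)/(D₁+D₂) = 6.738×10¹¹ K⁴.

T_s ≈ 906 K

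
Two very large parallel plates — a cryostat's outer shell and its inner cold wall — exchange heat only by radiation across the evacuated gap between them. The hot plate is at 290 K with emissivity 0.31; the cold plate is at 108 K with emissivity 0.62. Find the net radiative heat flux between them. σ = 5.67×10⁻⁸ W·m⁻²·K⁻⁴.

q ≈ 102 W/m²

For two infinite grey parallel plates, q = σ(T₁⁴ − T₂⁴)/(1/ε₁ + 1/ε₂ − 1).
T₁⁴ − T₂⁴ = 7.073×10⁹ − 1.360×10⁸ = 6.937×10⁹ K⁴.
1/ε₁ + 1/ε₂ − 1 = 3.226 + 1.613 − 1 = 3.839.
q = 5.67×10⁻⁸ × 6.937×10⁹ / 3.839.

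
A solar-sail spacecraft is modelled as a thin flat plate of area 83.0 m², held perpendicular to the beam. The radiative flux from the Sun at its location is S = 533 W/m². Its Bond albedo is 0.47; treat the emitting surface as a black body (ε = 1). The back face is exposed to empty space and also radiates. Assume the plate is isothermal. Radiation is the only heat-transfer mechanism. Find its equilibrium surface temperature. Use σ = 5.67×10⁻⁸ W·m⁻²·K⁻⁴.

At equilibrium, absorbed power = emitted power.
Absorbing cross-section = A = 83.00 m²; emitting surface = 2A = 166.0 m² (ratio 2).
(1−a)S·A_cross = εσ·A_surf·T⁴  ⇒  T⁴ = (1−a)S/(2σ).
T⁴ = 0.530·533/(2·5.67×10⁻⁸) = 2.491×10⁹ K⁴.
T = (2.491×10⁹)^(1/4).

T ≈ 223 K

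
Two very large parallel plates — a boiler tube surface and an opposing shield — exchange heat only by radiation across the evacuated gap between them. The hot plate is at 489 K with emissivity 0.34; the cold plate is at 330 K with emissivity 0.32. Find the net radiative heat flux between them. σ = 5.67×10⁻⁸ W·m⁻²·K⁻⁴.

q ≈ 507 W/m²

For two infinite grey parallel plates, q = σ(T₁⁴ − T₂⁴)/(1/ε₁ + 1/ε₂ − 1).
T₁⁴ − T₂⁴ = 5.718×10¹⁰ − 1.186×10¹⁰ = 4.532×10¹⁰ K⁴.
1/ε₁ + 1/ε₂ − 1 = 2.941 + 3.125 − 1 = 5.066.
q = 5.67×10⁻⁸ × 4.532×10¹⁰ / 5.066.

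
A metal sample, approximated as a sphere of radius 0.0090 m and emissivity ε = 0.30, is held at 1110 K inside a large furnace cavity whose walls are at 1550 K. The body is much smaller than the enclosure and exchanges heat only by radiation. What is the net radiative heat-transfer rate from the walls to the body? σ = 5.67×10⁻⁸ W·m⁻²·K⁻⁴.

P_net ≈ 73.7 W

For a small grey body in a large enclosure: P_net = εσA(T_body⁴ − T_wall⁴).
A = 4πr² = 0.001018 m²; T_body⁴ − T_wall⁴ = 1.518×10¹² − 5.772×10¹² = -4.254×10¹² K⁴.
|P_net| = 0.30·5.67×10⁻⁸·0.001018·4.254×10¹².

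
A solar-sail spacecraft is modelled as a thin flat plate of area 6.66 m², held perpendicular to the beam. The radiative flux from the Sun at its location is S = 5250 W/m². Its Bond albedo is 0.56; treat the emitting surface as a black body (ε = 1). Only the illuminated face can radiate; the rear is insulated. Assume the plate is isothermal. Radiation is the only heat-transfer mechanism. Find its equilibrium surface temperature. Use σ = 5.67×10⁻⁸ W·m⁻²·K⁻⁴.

T ≈ 449 K

At equilibrium, absorbed power = emitted power.
Absorbing cross-section = A = 6.660 m²; emitting surface = A = 6.660 m² (ratio 1).
(1−a)S·A_cross = εσ·A_surf·T⁴  ⇒  T⁴ = (1−a)S/(1σ).
T⁴ = 0.440·5250/(1·5.67×10⁻⁸) = 4.074×10¹⁰ K⁴.
T = (4.074×10¹⁰)^(1/4).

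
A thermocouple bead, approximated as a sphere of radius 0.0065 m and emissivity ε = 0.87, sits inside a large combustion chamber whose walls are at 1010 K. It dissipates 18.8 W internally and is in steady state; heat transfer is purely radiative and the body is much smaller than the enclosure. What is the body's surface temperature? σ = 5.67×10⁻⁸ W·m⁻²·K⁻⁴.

For a small grey body in a large enclosure, net radiated power = εσA(T⁴ − T_w⁴).
Steady state: P = εσA(T⁴ − T_w⁴) with A = 4πr² = 5.309×10⁻⁴ m².
T⁴ = P/(εσA) + T_w⁴ = 18.8/(0.87·5.67×10⁻⁸·5.309×10⁻⁴) + (1010)⁴
    = 7.178×10¹¹ + 1.041×10¹² = 1.758×10¹² K⁴.

T ≈ 1150 K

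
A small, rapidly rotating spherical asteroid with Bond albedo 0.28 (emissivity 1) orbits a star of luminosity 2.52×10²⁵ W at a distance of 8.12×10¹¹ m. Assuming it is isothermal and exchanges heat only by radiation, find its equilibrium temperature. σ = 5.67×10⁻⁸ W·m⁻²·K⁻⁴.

First find the stellar flux at distance d: S = L/(4πd²) = 2.52×10²⁵/(4π·(8.12×10¹¹)²) = 3.041 W/m².
For an isothermal sphere, absorbed (1−a)S·πr² = emitted σ·4πr²·T⁴, so T⁴ = (1−a)S/(4σ).
T⁴ = 0.720·3.041/(4·5.67×10⁻⁸) = 9.655×10⁶ K⁴.

T ≈ 55.7 K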